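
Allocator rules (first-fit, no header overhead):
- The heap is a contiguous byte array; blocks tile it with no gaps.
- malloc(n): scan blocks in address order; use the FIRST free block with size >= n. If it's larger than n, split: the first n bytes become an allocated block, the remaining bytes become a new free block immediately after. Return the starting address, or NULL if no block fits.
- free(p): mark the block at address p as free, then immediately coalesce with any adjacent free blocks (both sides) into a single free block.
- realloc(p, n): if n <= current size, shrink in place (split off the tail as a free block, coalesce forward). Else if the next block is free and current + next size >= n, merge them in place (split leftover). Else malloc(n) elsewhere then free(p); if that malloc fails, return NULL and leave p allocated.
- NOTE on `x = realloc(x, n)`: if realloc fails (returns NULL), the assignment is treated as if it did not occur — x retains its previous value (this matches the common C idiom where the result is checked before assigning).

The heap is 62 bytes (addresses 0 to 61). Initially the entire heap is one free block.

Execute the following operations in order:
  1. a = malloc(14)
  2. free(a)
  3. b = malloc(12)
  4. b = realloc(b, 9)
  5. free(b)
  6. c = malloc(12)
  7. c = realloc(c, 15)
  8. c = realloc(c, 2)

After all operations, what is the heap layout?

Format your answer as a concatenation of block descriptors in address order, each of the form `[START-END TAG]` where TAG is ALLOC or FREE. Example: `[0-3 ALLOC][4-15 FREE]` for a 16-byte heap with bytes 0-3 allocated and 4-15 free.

Op 1: a = malloc(14) -> a = 0; heap: [0-13 ALLOC][14-61 FREE]
Op 2: free(a) -> (freed a); heap: [0-61 FREE]
Op 3: b = malloc(12) -> b = 0; heap: [0-11 ALLOC][12-61 FREE]
Op 4: b = realloc(b, 9) -> b = 0; heap: [0-8 ALLOC][9-61 FREE]
Op 5: free(b) -> (freed b); heap: [0-61 FREE]
Op 6: c = malloc(12) -> c = 0; heap: [0-11 ALLOC][12-61 FREE]
Op 7: c = realloc(c, 15) -> c = 0; heap: [0-14 ALLOC][15-61 FREE]
Op 8: c = realloc(c, 2) -> c = 0; heap: [0-1 ALLOC][2-61 FREE]

Answer: [0-1 ALLOC][2-61 FREE]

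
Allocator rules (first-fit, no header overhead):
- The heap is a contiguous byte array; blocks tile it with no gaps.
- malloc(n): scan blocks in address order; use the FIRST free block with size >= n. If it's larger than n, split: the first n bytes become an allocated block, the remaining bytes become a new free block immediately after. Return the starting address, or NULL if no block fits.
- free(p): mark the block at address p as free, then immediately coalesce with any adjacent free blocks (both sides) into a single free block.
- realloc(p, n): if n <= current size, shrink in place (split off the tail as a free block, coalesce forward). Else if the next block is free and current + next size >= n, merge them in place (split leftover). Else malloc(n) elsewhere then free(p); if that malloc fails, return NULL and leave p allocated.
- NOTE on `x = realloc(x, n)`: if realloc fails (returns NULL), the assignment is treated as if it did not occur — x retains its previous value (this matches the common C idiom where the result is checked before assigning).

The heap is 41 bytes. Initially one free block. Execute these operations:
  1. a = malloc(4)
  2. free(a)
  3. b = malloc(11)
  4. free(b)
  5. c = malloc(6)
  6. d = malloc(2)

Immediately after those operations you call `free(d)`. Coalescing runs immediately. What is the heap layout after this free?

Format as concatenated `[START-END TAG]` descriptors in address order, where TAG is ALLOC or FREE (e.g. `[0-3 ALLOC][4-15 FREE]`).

Answer: [0-5 ALLOC][6-40 FREE]

Derivation:
Op 1: a = malloc(4) -> a = 0; heap: [0-3 ALLOC][4-40 FREE]
Op 2: free(a) -> (freed a); heap: [0-40 FREE]
Op 3: b = malloc(11) -> b = 0; heap: [0-10 ALLOC][11-40 FREE]
Op 4: free(b) -> (freed b); heap: [0-40 FREE]
Op 5: c = malloc(6) -> c = 0; heap: [0-5 ALLOC][6-40 FREE]
Op 6: d = malloc(2) -> d = 6; heap: [0-5 ALLOC][6-7 ALLOC][8-40 FREE]
free(d): d = 6 -> block [6-7 ALLOC]; mark free, coalesce with adjacent free neighbors -> [0-5 ALLOC][6-40 FREE]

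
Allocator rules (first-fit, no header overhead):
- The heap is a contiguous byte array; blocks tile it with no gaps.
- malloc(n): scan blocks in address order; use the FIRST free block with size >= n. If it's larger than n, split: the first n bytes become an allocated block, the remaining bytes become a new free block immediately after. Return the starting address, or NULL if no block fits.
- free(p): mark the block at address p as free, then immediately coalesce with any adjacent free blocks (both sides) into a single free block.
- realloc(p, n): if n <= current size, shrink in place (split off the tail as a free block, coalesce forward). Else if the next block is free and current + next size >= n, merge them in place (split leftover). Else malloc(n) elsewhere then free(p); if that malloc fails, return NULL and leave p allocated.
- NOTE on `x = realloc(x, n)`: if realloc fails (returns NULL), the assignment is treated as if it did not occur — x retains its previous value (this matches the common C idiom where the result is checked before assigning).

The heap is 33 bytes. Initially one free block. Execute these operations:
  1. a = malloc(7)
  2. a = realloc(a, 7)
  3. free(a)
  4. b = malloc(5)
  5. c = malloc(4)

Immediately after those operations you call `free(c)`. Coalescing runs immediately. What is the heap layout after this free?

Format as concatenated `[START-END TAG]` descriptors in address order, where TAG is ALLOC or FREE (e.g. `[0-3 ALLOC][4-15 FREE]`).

Op 1: a = malloc(7) -> a = 0; heap: [0-6 ALLOC][7-32 FREE]
Op 2: a = realloc(a, 7) -> a = 0; heap: [0-6 ALLOC][7-32 FREE]
Op 3: free(a) -> (freed a); heap: [0-32 FREE]
Op 4: b = malloc(5) -> b = 0; heap: [0-4 ALLOC][5-32 FREE]
Op 5: c = malloc(4) -> c = 5; heap: [0-4 ALLOC][5-8 ALLOC][9-32 FREE]
free(c): c = 5 -> block [5-8 ALLOC]; mark free, coalesce with adjacent free neighbors -> [0-4 ALLOC][5-32 FREE]

Answer: [0-4 ALLOC][5-32 FREE]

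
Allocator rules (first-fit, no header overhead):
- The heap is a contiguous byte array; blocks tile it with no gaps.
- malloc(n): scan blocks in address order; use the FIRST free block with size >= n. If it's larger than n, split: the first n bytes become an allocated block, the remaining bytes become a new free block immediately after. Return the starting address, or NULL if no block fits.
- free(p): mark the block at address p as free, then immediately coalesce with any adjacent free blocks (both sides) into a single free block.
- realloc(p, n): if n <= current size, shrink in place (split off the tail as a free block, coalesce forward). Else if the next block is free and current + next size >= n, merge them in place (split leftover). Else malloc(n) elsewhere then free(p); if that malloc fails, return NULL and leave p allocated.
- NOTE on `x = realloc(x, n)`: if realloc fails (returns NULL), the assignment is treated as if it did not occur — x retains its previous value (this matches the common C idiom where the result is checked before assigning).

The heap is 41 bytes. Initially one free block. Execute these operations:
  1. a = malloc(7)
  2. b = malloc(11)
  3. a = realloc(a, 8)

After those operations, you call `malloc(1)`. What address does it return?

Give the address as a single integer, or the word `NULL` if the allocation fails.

Op 1: a = malloc(7) -> a = 0; heap: [0-6 ALLOC][7-40 FREE]
Op 2: b = malloc(11) -> b = 7; heap: [0-6 ALLOC][7-17 ALLOC][18-40 FREE]
Op 3: a = realloc(a, 8) -> a = 18; heap: [0-6 FREE][7-17 ALLOC][18-25 ALLOC][26-40 FREE]
malloc(1): first-fit scan over [0-6 FREE][7-17 ALLOC][18-25 ALLOC][26-40 FREE] -> 0

Answer: 0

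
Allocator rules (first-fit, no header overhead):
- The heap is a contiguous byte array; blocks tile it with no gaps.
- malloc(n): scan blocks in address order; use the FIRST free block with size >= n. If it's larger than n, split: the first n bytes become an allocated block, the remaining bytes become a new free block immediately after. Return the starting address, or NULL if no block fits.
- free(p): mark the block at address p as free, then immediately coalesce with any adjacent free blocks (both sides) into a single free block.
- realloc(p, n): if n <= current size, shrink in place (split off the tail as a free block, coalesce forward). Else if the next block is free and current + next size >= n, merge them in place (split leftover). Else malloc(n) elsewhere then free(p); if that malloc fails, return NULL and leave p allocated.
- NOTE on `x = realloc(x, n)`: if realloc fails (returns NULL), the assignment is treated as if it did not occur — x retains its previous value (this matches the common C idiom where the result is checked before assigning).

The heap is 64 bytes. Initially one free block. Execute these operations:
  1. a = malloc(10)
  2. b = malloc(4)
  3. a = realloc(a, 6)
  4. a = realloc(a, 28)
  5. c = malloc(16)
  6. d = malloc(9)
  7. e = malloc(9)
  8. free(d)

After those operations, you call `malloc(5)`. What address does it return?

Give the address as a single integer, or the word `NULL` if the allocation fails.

Answer: 0

Derivation:
Op 1: a = malloc(10) -> a = 0; heap: [0-9 ALLOC][10-63 FREE]
Op 2: b = malloc(4) -> b = 10; heap: [0-9 ALLOC][10-13 ALLOC][14-63 FREE]
Op 3: a = realloc(a, 6) -> a = 0; heap: [0-5 ALLOC][6-9 FREE][10-13 ALLOC][14-63 FREE]
Op 4: a = realloc(a, 28) -> a = 14; heap: [0-9 FREE][10-13 ALLOC][14-41 ALLOC][42-63 FREE]
Op 5: c = malloc(16) -> c = 42; heap: [0-9 FREE][10-13 ALLOC][14-41 ALLOC][42-57 ALLOC][58-63 FREE]
Op 6: d = malloc(9) -> d = 0; heap: [0-8 ALLOC][9-9 FREE][10-13 ALLOC][14-41 ALLOC][42-57 ALLOC][58-63 FREE]
Op 7: e = malloc(9) -> e = NULL; heap: [0-8 ALLOC][9-9 FREE][10-13 ALLOC][14-41 ALLOC][42-57 ALLOC][58-63 FREE]
Op 8: free(d) -> (freed d); heap: [0-9 FREE][10-13 ALLOC][14-41 ALLOC][42-57 ALLOC][58-63 FREE]
malloc(5): first-fit scan over [0-9 FREE][10-13 ALLOC][14-41 ALLOC][42-57 ALLOC][58-63 FREE] -> 0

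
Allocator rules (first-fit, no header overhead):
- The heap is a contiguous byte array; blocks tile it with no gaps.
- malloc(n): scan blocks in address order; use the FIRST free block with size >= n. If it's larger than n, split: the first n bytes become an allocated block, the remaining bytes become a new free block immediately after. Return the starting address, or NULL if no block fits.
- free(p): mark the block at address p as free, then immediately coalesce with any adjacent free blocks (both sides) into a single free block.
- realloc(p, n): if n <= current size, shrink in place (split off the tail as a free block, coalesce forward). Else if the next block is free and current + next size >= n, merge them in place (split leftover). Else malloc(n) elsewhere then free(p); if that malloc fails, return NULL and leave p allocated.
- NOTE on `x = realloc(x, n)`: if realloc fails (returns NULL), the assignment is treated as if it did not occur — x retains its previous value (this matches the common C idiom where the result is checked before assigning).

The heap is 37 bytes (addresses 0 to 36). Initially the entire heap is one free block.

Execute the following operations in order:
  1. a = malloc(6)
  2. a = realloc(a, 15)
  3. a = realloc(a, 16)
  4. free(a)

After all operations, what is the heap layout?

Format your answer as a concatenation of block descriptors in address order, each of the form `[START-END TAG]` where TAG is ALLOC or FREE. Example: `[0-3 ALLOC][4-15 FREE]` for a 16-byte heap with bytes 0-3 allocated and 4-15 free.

Op 1: a = malloc(6) -> a = 0; heap: [0-5 ALLOC][6-36 FREE]
Op 2: a = realloc(a, 15) -> a = 0; heap: [0-14 ALLOC][15-36 FREE]
Op 3: a = realloc(a, 16) -> a = 0; heap: [0-15 ALLOC][16-36 FREE]
Op 4: free(a) -> (freed a); heap: [0-36 FREE]

Answer: [0-36 FREE]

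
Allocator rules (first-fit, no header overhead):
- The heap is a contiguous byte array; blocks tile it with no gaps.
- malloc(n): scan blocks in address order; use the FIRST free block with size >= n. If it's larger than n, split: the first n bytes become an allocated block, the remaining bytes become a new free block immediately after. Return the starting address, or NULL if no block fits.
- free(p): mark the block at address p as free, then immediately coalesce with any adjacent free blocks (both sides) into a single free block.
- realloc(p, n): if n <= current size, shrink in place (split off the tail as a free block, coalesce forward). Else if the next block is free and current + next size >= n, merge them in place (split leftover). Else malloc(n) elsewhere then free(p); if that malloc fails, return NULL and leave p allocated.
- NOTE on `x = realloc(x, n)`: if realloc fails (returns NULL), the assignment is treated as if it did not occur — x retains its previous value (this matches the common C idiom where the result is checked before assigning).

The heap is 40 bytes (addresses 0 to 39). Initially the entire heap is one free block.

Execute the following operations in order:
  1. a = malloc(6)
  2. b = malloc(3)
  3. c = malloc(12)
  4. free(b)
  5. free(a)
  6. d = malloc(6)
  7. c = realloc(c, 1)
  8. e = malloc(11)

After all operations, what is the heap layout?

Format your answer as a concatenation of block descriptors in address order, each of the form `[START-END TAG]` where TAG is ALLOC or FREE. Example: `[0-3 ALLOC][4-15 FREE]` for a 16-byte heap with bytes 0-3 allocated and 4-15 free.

Op 1: a = malloc(6) -> a = 0; heap: [0-5 ALLOC][6-39 FREE]
Op 2: b = malloc(3) -> b = 6; heap: [0-5 ALLOC][6-8 ALLOC][9-39 FREE]
Op 3: c = malloc(12) -> c = 9; heap: [0-5 ALLOC][6-8 ALLOC][9-20 ALLOC][21-39 FREE]
Op 4: free(b) -> (freed b); heap: [0-5 ALLOC][6-8 FREE][9-20 ALLOC][21-39 FREE]
Op 5: free(a) -> (freed a); heap: [0-8 FREE][9-20 ALLOC][21-39 FREE]
Op 6: d = malloc(6) -> d = 0; heap: [0-5 ALLOC][6-8 FREE][9-20 ALLOC][21-39 FREE]
Op 7: c = realloc(c, 1) -> c = 9; heap: [0-5 ALLOC][6-8 FREE][9-9 ALLOC][10-39 FREE]
Op 8: e = malloc(11) -> e = 10; heap: [0-5 ALLOC][6-8 FREE][9-9 ALLOC][10-20 ALLOC][21-39 FREE]

Answer: [0-5 ALLOC][6-8 FREE][9-9 ALLOC][10-20 ALLOC][21-39 FREE]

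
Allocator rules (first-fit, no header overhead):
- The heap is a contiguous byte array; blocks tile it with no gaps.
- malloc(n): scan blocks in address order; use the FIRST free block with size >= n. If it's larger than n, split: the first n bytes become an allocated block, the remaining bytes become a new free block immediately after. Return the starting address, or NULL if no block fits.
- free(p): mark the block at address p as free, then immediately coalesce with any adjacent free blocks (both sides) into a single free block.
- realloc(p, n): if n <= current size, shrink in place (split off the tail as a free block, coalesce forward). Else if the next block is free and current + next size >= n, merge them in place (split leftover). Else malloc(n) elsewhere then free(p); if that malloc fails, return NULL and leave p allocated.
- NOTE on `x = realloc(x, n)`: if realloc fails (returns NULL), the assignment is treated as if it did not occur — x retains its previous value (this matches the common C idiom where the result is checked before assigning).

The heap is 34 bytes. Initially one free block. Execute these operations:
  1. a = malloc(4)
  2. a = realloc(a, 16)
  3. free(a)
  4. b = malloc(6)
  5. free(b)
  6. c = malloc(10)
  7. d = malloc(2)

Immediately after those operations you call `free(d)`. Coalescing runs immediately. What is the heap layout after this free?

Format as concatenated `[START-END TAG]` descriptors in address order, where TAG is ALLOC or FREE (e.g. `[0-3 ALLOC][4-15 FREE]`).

Op 1: a = malloc(4) -> a = 0; heap: [0-3 ALLOC][4-33 FREE]
Op 2: a = realloc(a, 16) -> a = 0; heap: [0-15 ALLOC][16-33 FREE]
Op 3: free(a) -> (freed a); heap: [0-33 FREE]
Op 4: b = malloc(6) -> b = 0; heap: [0-5 ALLOC][6-33 FREE]
Op 5: free(b) -> (freed b); heap: [0-33 FREE]
Op 6: c = malloc(10) -> c = 0; heap: [0-9 ALLOC][10-33 FREE]
Op 7: d = malloc(2) -> d = 10; heap: [0-9 ALLOC][10-11 ALLOC][12-33 FREE]
free(d): d = 10 -> block [10-11 ALLOC]; mark free, coalesce with adjacent free neighbors -> [0-9 ALLOC][10-33 FREE]

Answer: [0-9 ALLOC][10-33 FREE]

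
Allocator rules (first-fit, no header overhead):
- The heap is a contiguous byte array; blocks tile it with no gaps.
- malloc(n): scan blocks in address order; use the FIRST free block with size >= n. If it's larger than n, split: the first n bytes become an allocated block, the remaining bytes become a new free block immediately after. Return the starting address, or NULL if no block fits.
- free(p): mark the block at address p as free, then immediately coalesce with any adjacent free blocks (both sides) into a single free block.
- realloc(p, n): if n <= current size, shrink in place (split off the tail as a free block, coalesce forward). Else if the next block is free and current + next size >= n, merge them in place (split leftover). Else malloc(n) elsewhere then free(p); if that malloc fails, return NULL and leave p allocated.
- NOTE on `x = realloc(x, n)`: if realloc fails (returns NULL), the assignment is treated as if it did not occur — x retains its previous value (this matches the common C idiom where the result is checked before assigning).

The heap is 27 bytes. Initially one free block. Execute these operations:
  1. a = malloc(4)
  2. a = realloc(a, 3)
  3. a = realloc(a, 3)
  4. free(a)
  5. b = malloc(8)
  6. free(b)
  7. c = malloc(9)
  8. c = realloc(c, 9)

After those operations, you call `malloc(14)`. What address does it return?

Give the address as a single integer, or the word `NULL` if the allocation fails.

Op 1: a = malloc(4) -> a = 0; heap: [0-3 ALLOC][4-26 FREE]
Op 2: a = realloc(a, 3) -> a = 0; heap: [0-2 ALLOC][3-26 FREE]
Op 3: a = realloc(a, 3) -> a = 0; heap: [0-2 ALLOC][3-26 FREE]
Op 4: free(a) -> (freed a); heap: [0-26 FREE]
Op 5: b = malloc(8) -> b = 0; heap: [0-7 ALLOC][8-26 FREE]
Op 6: free(b) -> (freed b); heap: [0-26 FREE]
Op 7: c = malloc(9) -> c = 0; heap: [0-8 ALLOC][9-26 FREE]
Op 8: c = realloc(c, 9) -> c = 0; heap: [0-8 ALLOC][9-26 FREE]
malloc(14): first-fit scan over [0-8 ALLOC][9-26 FREE] -> 9

Answer: 9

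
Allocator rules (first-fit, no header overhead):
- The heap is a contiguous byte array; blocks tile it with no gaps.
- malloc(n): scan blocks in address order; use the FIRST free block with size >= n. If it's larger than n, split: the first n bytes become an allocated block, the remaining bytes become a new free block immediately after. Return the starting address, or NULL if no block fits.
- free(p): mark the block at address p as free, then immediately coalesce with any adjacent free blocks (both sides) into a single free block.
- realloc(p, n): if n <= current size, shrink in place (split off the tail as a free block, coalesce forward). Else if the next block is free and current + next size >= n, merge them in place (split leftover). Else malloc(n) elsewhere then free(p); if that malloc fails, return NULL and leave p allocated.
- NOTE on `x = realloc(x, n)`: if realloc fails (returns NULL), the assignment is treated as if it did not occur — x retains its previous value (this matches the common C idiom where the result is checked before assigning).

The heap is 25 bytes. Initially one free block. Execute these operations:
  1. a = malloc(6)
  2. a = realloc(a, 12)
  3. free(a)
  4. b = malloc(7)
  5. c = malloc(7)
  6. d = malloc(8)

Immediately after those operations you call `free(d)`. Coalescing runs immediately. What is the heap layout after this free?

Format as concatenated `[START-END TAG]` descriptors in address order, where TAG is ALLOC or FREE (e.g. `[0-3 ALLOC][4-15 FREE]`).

Answer: [0-6 ALLOC][7-13 ALLOC][14-24 FREE]

Derivation:
Op 1: a = malloc(6) -> a = 0; heap: [0-5 ALLOC][6-24 FREE]
Op 2: a = realloc(a, 12) -> a = 0; heap: [0-11 ALLOC][12-24 FREE]
Op 3: free(a) -> (freed a); heap: [0-24 FREE]
Op 4: b = malloc(7) -> b = 0; heap: [0-6 ALLOC][7-24 FREE]
Op 5: c = malloc(7) -> c = 7; heap: [0-6 ALLOC][7-13 ALLOC][14-24 FREE]
Op 6: d = malloc(8) -> d = 14; heap: [0-6 ALLOC][7-13 ALLOC][14-21 ALLOC][22-24 FREE]
free(d): d = 14 -> block [14-21 ALLOC]; mark free, coalesce with adjacent free neighbors -> [0-6 ALLOC][7-13 ALLOC][14-24 FREE]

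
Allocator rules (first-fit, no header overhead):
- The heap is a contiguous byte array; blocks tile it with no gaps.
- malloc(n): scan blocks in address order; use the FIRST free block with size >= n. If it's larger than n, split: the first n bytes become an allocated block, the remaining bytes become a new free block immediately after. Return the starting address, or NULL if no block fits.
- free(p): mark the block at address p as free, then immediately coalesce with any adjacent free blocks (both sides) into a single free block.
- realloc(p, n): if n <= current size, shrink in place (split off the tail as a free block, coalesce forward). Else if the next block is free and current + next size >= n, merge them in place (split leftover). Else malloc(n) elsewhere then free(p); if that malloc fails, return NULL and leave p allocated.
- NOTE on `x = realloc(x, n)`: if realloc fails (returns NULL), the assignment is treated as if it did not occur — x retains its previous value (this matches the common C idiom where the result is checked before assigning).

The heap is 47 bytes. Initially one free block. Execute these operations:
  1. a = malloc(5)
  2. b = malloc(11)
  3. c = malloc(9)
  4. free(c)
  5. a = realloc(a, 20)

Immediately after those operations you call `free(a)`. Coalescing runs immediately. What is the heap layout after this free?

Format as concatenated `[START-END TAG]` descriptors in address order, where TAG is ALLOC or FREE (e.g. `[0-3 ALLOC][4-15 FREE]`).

Op 1: a = malloc(5) -> a = 0; heap: [0-4 ALLOC][5-46 FREE]
Op 2: b = malloc(11) -> b = 5; heap: [0-4 ALLOC][5-15 ALLOC][16-46 FREE]
Op 3: c = malloc(9) -> c = 16; heap: [0-4 ALLOC][5-15 ALLOC][16-24 ALLOC][25-46 FREE]
Op 4: free(c) -> (freed c); heap: [0-4 ALLOC][5-15 ALLOC][16-46 FREE]
Op 5: a = realloc(a, 20) -> a = 16; heap: [0-4 FREE][5-15 ALLOC][16-35 ALLOC][36-46 FREE]
free(a): a = 16 -> block [16-35 ALLOC]; mark free, coalesce with adjacent free neighbors -> [0-4 FREE][5-15 ALLOC][16-46 FREE]

Answer: [0-4 FREE][5-15 ALLOC][16-46 FREE]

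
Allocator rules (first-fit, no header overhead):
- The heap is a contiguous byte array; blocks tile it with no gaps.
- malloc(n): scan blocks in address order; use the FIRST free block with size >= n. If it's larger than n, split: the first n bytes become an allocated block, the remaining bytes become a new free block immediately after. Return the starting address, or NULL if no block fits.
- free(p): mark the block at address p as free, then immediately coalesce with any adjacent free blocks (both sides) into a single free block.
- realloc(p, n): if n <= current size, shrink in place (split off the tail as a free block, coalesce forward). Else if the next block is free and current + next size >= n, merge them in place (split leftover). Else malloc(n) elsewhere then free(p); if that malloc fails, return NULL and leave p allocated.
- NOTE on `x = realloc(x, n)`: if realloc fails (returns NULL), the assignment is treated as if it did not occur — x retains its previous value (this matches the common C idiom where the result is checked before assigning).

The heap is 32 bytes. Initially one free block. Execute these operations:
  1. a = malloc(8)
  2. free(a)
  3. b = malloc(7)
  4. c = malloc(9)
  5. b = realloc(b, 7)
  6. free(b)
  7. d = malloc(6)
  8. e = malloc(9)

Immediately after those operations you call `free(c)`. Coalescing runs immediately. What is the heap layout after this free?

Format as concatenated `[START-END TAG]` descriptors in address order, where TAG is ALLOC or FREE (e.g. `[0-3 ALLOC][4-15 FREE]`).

Op 1: a = malloc(8) -> a = 0; heap: [0-7 ALLOC][8-31 FREE]
Op 2: free(a) -> (freed a); heap: [0-31 FREE]
Op 3: b = malloc(7) -> b = 0; heap: [0-6 ALLOC][7-31 FREE]
Op 4: c = malloc(9) -> c = 7; heap: [0-6 ALLOC][7-15 ALLOC][16-31 FREE]
Op 5: b = realloc(b, 7) -> b = 0; heap: [0-6 ALLOC][7-15 ALLOC][16-31 FREE]
Op 6: free(b) -> (freed b); heap: [0-6 FREE][7-15 ALLOC][16-31 FREE]
Op 7: d = malloc(6) -> d = 0; heap: [0-5 ALLOC][6-6 FREE][7-15 ALLOC][16-31 FREE]
Op 8: e = malloc(9) -> e = 16; heap: [0-5 ALLOC][6-6 FREE][7-15 ALLOC][16-24 ALLOC][25-31 FREE]
free(c): c = 7 -> block [7-15 ALLOC]; mark free, coalesce with adjacent free neighbors -> [0-5 ALLOC][6-15 FREE][16-24 ALLOC][25-31 FREE]

Answer: [0-5 ALLOC][6-15 FREE][16-24 ALLOC][25-31 FREE]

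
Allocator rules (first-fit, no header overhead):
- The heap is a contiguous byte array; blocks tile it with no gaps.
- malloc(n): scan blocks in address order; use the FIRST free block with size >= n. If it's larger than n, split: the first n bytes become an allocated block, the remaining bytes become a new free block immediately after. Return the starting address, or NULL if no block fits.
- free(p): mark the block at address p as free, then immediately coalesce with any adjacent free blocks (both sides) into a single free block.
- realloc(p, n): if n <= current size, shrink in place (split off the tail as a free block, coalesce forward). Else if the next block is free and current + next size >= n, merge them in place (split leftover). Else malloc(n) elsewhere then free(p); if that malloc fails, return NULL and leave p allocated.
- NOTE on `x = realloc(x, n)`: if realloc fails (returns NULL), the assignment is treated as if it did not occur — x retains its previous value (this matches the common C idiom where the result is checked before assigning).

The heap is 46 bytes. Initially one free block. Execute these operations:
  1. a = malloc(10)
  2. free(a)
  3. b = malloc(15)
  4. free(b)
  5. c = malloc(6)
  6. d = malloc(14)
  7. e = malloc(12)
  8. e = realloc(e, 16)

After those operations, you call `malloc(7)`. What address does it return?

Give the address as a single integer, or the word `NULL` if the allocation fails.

Answer: 36

Derivation:
Op 1: a = malloc(10) -> a = 0; heap: [0-9 ALLOC][10-45 FREE]
Op 2: free(a) -> (freed a); heap: [0-45 FREE]
Op 3: b = malloc(15) -> b = 0; heap: [0-14 ALLOC][15-45 FREE]
Op 4: free(b) -> (freed b); heap: [0-45 FREE]
Op 5: c = malloc(6) -> c = 0; heap: [0-5 ALLOC][6-45 FREE]
Op 6: d = malloc(14) -> d = 6; heap: [0-5 ALLOC][6-19 ALLOC][20-45 FREE]
Op 7: e = malloc(12) -> e = 20; heap: [0-5 ALLOC][6-19 ALLOC][20-31 ALLOC][32-45 FREE]
Op 8: e = realloc(e, 16) -> e = 20; heap: [0-5 ALLOC][6-19 ALLOC][20-35 ALLOC][36-45 FREE]
malloc(7): first-fit scan over [0-5 ALLOC][6-19 ALLOC][20-35 ALLOC][36-45 FREE] -> 36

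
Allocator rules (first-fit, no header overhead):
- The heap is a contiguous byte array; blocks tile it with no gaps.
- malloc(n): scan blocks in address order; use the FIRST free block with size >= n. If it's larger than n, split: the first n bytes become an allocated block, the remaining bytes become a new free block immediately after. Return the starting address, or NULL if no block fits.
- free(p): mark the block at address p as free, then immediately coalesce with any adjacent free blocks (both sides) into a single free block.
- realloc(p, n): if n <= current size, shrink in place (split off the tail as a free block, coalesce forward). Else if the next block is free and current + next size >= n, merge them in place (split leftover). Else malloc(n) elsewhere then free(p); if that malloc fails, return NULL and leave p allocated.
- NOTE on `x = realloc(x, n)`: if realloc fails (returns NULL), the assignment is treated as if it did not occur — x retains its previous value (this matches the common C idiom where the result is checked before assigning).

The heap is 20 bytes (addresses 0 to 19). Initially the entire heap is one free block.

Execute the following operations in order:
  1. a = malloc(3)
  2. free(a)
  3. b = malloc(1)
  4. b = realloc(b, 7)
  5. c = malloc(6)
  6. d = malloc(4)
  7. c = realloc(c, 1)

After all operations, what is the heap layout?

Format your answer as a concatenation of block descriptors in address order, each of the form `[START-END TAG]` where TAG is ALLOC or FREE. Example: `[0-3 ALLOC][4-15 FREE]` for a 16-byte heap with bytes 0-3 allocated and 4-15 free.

Answer: [0-6 ALLOC][7-7 ALLOC][8-12 FREE][13-16 ALLOC][17-19 FREE]

Derivation:
Op 1: a = malloc(3) -> a = 0; heap: [0-2 ALLOC][3-19 FREE]
Op 2: free(a) -> (freed a); heap: [0-19 FREE]
Op 3: b = malloc(1) -> b = 0; heap: [0-0 ALLOC][1-19 FREE]
Op 4: b = realloc(b, 7) -> b = 0; heap: [0-6 ALLOC][7-19 FREE]
Op 5: c = malloc(6) -> c = 7; heap: [0-6 ALLOC][7-12 ALLOC][13-19 FREE]
Op 6: d = malloc(4) -> d = 13; heap: [0-6 ALLOC][7-12 ALLOC][13-16 ALLOC][17-19 FREE]
Op 7: c = realloc(c, 1) -> c = 7; heap: [0-6 ALLOC][7-7 ALLOC][8-12 FREE][13-16 ALLOC][17-19 FREE]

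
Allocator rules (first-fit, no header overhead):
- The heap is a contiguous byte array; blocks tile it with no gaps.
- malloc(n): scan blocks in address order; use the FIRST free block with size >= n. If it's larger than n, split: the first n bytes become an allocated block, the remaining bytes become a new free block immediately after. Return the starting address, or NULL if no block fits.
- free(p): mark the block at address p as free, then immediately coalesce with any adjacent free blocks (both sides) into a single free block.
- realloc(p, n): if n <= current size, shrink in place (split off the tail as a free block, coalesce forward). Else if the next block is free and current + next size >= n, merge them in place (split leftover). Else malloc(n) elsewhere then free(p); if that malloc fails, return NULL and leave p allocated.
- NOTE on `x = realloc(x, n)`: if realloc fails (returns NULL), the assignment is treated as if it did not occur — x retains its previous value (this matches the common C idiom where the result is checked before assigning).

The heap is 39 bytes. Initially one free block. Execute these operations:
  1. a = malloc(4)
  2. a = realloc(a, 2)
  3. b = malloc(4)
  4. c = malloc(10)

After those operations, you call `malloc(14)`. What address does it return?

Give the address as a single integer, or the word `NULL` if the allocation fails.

Answer: 16

Derivation:
Op 1: a = malloc(4) -> a = 0; heap: [0-3 ALLOC][4-38 FREE]
Op 2: a = realloc(a, 2) -> a = 0; heap: [0-1 ALLOC][2-38 FREE]
Op 3: b = malloc(4) -> b = 2; heap: [0-1 ALLOC][2-5 ALLOC][6-38 FREE]
Op 4: c = malloc(10) -> c = 6; heap: [0-1 ALLOC][2-5 ALLOC][6-15 ALLOC][16-38 FREE]
malloc(14): first-fit scan over [0-1 ALLOC][2-5 ALLOC][6-15 ALLOC][16-38 FREE] -> 16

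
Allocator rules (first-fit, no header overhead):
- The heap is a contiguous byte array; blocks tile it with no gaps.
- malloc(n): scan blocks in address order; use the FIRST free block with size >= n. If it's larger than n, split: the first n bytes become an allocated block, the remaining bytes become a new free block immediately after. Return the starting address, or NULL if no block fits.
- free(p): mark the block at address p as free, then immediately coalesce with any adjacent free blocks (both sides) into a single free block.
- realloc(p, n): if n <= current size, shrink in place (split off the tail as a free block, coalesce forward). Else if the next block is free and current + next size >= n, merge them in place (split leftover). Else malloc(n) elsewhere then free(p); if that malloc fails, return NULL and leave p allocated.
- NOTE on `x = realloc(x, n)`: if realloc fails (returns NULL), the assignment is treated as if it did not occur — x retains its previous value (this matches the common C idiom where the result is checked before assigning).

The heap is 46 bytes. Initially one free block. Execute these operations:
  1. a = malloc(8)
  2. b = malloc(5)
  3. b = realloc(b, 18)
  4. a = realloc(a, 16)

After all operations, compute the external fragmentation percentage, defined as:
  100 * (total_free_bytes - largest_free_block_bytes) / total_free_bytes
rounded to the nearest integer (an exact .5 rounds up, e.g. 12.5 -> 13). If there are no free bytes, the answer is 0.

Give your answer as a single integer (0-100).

Answer: 33

Derivation:
Op 1: a = malloc(8) -> a = 0; heap: [0-7 ALLOC][8-45 FREE]
Op 2: b = malloc(5) -> b = 8; heap: [0-7 ALLOC][8-12 ALLOC][13-45 FREE]
Op 3: b = realloc(b, 18) -> b = 8; heap: [0-7 ALLOC][8-25 ALLOC][26-45 FREE]
Op 4: a = realloc(a, 16) -> a = 26; heap: [0-7 FREE][8-25 ALLOC][26-41 ALLOC][42-45 FREE]
Free blocks: [8 4] total_free=12 largest=8 -> 100*(12-8)/12 = 400/12 ≈ 33.333 -> rounds to 33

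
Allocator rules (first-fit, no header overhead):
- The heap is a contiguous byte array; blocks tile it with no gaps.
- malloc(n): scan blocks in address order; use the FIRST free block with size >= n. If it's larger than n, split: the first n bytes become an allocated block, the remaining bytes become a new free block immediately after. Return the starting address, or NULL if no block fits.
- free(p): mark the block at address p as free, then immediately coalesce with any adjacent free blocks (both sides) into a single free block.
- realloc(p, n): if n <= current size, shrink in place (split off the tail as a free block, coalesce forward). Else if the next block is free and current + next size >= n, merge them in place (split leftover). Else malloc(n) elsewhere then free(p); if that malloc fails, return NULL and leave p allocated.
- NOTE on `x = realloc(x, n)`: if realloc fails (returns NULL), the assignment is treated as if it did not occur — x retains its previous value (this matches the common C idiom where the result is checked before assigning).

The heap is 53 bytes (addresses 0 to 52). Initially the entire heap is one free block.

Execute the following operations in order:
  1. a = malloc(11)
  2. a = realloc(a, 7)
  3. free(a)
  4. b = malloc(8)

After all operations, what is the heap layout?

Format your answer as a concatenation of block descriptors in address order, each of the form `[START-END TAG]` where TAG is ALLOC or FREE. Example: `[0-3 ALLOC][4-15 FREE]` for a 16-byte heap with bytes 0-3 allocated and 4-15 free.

Answer: [0-7 ALLOC][8-52 FREE]

Derivation:
Op 1: a = malloc(11) -> a = 0; heap: [0-10 ALLOC][11-52 FREE]
Op 2: a = realloc(a, 7) -> a = 0; heap: [0-6 ALLOC][7-52 FREE]
Op 3: free(a) -> (freed a); heap: [0-52 FREE]
Op 4: b = malloc(8) -> b = 0; heap: [0-7 ALLOC][8-52 FREE]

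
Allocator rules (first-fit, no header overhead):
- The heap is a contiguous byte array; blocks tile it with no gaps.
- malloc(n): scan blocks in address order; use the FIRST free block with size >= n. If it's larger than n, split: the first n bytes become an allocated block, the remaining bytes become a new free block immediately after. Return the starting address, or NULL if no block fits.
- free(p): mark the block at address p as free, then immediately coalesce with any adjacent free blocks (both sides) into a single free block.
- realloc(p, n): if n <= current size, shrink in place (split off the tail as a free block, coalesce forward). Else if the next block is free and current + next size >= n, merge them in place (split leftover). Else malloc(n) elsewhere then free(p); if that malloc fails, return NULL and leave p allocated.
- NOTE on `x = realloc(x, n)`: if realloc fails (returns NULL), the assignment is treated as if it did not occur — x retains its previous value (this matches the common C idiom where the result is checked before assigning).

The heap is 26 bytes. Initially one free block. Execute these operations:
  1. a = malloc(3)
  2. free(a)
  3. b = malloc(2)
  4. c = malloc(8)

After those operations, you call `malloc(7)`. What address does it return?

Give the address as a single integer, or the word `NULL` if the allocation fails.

Op 1: a = malloc(3) -> a = 0; heap: [0-2 ALLOC][3-25 FREE]
Op 2: free(a) -> (freed a); heap: [0-25 FREE]
Op 3: b = malloc(2) -> b = 0; heap: [0-1 ALLOC][2-25 FREE]
Op 4: c = malloc(8) -> c = 2; heap: [0-1 ALLOC][2-9 ALLOC][10-25 FREE]
malloc(7): first-fit scan over [0-1 ALLOC][2-9 ALLOC][10-25 FREE] -> 10

Answer: 10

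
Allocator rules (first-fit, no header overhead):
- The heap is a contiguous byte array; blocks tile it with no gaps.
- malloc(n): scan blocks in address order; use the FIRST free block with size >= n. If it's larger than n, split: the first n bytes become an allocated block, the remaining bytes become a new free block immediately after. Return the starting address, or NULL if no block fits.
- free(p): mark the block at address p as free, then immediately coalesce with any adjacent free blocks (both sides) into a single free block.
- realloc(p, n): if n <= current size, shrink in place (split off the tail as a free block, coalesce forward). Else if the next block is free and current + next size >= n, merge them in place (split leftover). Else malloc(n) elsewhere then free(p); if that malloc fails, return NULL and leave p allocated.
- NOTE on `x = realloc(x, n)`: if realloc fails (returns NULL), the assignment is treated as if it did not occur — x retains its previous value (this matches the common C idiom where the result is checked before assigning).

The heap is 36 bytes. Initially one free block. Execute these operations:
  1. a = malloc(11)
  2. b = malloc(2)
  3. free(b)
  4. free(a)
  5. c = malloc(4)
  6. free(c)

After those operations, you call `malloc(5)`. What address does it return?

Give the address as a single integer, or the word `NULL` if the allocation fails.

Answer: 0

Derivation:
Op 1: a = malloc(11) -> a = 0; heap: [0-10 ALLOC][11-35 FREE]
Op 2: b = malloc(2) -> b = 11; heap: [0-10 ALLOC][11-12 ALLOC][13-35 FREE]
Op 3: free(b) -> (freed b); heap: [0-10 ALLOC][11-35 FREE]
Op 4: free(a) -> (freed a); heap: [0-35 FREE]
Op 5: c = malloc(4) -> c = 0; heap: [0-3 ALLOC][4-35 FREE]
Op 6: free(c) -> (freed c); heap: [0-35 FREE]
malloc(5): first-fit scan over [0-35 FREE] -> 0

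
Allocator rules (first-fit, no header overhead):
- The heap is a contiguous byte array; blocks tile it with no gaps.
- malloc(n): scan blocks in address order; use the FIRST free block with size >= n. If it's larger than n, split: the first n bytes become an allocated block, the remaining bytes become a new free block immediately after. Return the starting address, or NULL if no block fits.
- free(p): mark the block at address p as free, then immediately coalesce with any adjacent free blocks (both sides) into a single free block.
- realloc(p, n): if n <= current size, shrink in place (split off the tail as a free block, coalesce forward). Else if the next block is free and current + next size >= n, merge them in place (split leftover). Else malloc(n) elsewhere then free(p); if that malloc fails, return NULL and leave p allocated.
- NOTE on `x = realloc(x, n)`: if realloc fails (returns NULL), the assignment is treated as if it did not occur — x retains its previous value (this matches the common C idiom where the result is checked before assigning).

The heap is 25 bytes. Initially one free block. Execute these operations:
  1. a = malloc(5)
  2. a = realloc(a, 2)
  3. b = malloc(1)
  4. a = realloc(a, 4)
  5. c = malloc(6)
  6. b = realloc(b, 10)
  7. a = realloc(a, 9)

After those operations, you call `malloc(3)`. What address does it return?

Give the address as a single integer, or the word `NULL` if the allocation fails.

Op 1: a = malloc(5) -> a = 0; heap: [0-4 ALLOC][5-24 FREE]
Op 2: a = realloc(a, 2) -> a = 0; heap: [0-1 ALLOC][2-24 FREE]
Op 3: b = malloc(1) -> b = 2; heap: [0-1 ALLOC][2-2 ALLOC][3-24 FREE]
Op 4: a = realloc(a, 4) -> a = 3; heap: [0-1 FREE][2-2 ALLOC][3-6 ALLOC][7-24 FREE]
Op 5: c = malloc(6) -> c = 7; heap: [0-1 FREE][2-2 ALLOC][3-6 ALLOC][7-12 ALLOC][13-24 FREE]
Op 6: b = realloc(b, 10) -> b = 13; heap: [0-2 FREE][3-6 ALLOC][7-12 ALLOC][13-22 ALLOC][23-24 FREE]
Op 7: a = realloc(a, 9) -> NULL (a unchanged); heap: [0-2 FREE][3-6 ALLOC][7-12 ALLOC][13-22 ALLOC][23-24 FREE]
malloc(3): first-fit scan over [0-2 FREE][3-6 ALLOC][7-12 ALLOC][13-22 ALLOC][23-24 FREE] -> 0

Answer: 0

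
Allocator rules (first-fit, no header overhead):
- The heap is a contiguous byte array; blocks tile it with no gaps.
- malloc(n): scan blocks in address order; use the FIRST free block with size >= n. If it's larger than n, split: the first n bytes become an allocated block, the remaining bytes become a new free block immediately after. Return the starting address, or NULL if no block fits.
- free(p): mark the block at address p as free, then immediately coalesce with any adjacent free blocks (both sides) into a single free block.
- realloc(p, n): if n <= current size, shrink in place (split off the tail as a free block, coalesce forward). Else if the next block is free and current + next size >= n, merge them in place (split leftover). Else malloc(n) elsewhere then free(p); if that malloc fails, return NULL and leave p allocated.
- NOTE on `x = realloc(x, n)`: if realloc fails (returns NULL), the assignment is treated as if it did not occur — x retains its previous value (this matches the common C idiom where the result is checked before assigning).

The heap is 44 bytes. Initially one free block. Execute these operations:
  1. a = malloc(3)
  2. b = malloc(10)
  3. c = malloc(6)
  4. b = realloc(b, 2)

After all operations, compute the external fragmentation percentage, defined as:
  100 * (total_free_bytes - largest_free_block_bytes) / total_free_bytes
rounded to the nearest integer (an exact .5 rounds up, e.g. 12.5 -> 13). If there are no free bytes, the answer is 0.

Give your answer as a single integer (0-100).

Answer: 24

Derivation:
Op 1: a = malloc(3) -> a = 0; heap: [0-2 ALLOC][3-43 FREE]
Op 2: b = malloc(10) -> b = 3; heap: [0-2 ALLOC][3-12 ALLOC][13-43 FREE]
Op 3: c = malloc(6) -> c = 13; heap: [0-2 ALLOC][3-12 ALLOC][13-18 ALLOC][19-43 FREE]
Op 4: b = realloc(b, 2) -> b = 3; heap: [0-2 ALLOC][3-4 ALLOC][5-12 FREE][13-18 ALLOC][19-43 FREE]
Free blocks: [8 25] total_free=33 largest=25 -> 100*(33-25)/33 = 800/33 ≈ 24.242 -> rounds to 24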